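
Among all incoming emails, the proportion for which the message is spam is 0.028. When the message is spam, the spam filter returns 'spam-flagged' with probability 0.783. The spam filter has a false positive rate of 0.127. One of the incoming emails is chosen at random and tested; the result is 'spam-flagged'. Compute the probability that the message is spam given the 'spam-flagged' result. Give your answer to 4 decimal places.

Write H for 'the message is spam'. Prior odds H:¬H = 0.028/0.972 = 0.028807. For the 'spam-flagged' outcome, the likelihood ratio is 0.783/0.127 = 6.1654.
Posterior odds = 0.028807 × 6.1654 = 0.17760, so P(H|E) = 0.17760/(1+0.17760) = 0.1508.

P(H | E) ≈ 0.1508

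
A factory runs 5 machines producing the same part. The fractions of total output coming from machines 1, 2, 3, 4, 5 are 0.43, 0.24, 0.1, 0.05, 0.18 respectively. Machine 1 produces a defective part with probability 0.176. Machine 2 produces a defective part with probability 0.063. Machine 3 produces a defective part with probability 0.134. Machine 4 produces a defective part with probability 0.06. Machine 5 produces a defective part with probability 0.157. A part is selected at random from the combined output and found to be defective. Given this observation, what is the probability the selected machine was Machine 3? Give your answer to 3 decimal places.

Posterior probability ≈ 0.099

P(defective|M1) = 0.176; P(defective|M2) = 0.063; P(defective|M3) = 0.134; P(defective|M4) = 0.06; P(defective|M5) = 0.157.
Prior × likelihood for each source: 0.43·0.176=0.07568, 0.24·0.063=0.01512, 0.1·0.134=0.01340, 0.05·0.06=0.003000, 0.18·0.157=0.02826. Summing gives P(defective) = 0.13546.
P(Machine 3 | defective) = 0.01340 / 0.13546 = 0.099.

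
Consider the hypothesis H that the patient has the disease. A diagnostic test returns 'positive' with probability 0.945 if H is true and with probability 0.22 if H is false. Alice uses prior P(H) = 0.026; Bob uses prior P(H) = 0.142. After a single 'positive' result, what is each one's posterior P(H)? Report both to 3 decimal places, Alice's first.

P('+'|H) = 0.945, P('+'|¬H) = 0.22.
Alice: numerator 0.945·0.026 = 0.024570; evidence = 0.024570+0.22·0.974 = 0.23885; posterior = 0.103.
Bob: numerator 0.945·0.142 = 0.13419; evidence = 0.13419+0.22·0.858 = 0.32295; posterior = 0.416.

Alice: 0.103; Bob: 0.416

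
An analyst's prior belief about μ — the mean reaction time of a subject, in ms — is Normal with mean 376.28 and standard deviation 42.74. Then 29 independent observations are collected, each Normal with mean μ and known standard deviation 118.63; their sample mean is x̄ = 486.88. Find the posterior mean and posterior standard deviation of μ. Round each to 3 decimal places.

Posterior mean ≈ 463.665; posterior SD ≈ 19.581

Prior precision 1/τ₀² = 1/42.74² = 0.00054743; data precision n/σ² = 29/118.63² = 0.00206067.
Posterior precision = 0.00054743 + 0.00206067 = 0.00260811, giving posterior SD = 1/√0.00260811 = 19.581.
Posterior mean = (0.00054743·376.28 + 0.00206067·486.88) / 0.00260811 = 463.665.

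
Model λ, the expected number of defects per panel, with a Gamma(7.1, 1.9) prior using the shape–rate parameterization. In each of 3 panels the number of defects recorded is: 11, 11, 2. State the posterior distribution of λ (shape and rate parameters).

Total count ∑xᵢ = 24 over n = 3 panels.
Gamma is conjugate to the Poisson likelihood: posterior is Gamma(shape = 7.1+24 = 31.1, rate = 1.9+3 = 4.9).

Posterior: Gamma(shape=31.1, rate=4.9)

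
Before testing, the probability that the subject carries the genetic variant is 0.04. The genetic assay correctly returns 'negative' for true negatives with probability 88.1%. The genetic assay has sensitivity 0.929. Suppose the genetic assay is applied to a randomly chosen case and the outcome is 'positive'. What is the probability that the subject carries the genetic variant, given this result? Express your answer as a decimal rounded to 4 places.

P(H | E) ≈ 0.2454

Write H for 'the subject carries the genetic variant'. Prior odds H:¬H = 0.04/0.96 = 0.041667. For the 'positive' outcome, the likelihood ratio is 0.929/0.119 = 7.8067.
Posterior odds = 0.041667 × 7.8067 = 0.32528, so P(H|E) = 0.32528/(1+0.32528) = 0.2454.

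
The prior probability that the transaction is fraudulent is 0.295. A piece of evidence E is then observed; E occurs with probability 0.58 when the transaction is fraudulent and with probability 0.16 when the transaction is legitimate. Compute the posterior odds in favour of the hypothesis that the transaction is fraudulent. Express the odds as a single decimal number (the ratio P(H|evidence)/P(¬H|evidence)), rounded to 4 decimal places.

Prior odds = 0.295/(1−0.295) = 0.41844. In log-odds, ln(0.41844) = -0.87122.
Add log likelihood ratio: ln(3.6250) = 1.2879.
Posterior log-odds = 0.41663, so posterior odds = exp(0.41663) = 1.5168.

Posterior odds ≈ 1.5168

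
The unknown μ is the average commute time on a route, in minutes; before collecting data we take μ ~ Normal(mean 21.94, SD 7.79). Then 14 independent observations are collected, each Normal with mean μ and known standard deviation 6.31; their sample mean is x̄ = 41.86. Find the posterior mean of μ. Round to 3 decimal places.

Posterior mean ≈ 40.968

With known σ, the Normal prior is conjugate. Weight on the data is w = (n/σ²)/(n/σ² + 1/τ₀²) = 0.351617/(0.351617+0.0164788) = 0.95523.
Posterior mean = w·x̄ + (1−w)·μ₀ = 0.95523·41.86 + 0.044768·21.94 = 40.968.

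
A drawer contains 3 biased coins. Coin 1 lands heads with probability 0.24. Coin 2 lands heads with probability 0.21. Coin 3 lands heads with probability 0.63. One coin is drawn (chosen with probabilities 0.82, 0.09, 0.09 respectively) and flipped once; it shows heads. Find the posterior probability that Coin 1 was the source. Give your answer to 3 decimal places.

Posterior probability ≈ 0.722

P(heads|C1) = 0.24; P(heads|C2) = 0.21; P(heads|C3) = 0.63.
Prior × likelihood for each source: 0.82·0.24=0.1968, 0.09·0.21=0.01890, 0.09·0.63=0.05670. Summing gives P(heads) = 0.27240.
P(Coin 1 | heads) = 0.1968 / 0.27240 = 0.722.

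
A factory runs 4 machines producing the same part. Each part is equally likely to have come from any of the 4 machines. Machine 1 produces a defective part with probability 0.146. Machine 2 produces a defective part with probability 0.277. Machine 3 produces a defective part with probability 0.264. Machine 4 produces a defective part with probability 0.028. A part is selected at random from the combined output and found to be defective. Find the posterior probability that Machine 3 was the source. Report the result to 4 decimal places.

Posterior probability ≈ 0.3692

Tabulate prior·likelihood by source: [1] prior 0.25, lik 0.146, product 0.03650; [2] prior 0.25, lik 0.277, product 0.06925; [3] prior 0.25, lik 0.264, product 0.06600; [4] prior 0.25, lik 0.028, product 0.007000.
Normalizing constant = 0.17875; the posterior for Machine 3 is its product over the sum, 0.06600/0.17875 = 0.3692.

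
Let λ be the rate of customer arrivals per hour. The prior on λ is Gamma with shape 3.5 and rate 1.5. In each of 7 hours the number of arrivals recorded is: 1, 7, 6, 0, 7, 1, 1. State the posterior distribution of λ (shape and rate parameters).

The Poisson likelihood adds the total count to the shape and the number of exposure periods to the rate. Here ∑xᵢ = 23 and n = 7, so shape 3.5→26.5 and rate 1.5→8.5.

Posterior: Gamma(shape=26.5, rate=8.5)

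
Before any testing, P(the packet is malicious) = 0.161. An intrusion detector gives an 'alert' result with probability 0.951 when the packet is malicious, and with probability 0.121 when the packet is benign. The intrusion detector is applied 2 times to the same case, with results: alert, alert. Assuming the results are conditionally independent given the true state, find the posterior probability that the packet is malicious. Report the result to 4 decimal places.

Posterior P(H) ≈ 0.9222

With H the event that the packet is malicious, the joint likelihood of the observed sequence is P(data|H) = 0.951·0.951 = 0.90440 and P(data|¬H) = 0.121·0.121 = 0.014641.
Bayes: P(H|data) = 0.161·0.90440 / (0.161·0.90440 + 0.839·0.014641) = 0.14561/0.15789 = 0.9222.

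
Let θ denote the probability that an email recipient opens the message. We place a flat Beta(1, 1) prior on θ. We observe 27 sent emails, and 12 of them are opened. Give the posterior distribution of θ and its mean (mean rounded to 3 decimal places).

Posterior: Beta(13, 16); mean ≈ 0.448

Observing 12 successes and 15 failures updates Beta(1, 1) by adding the success and failure counts to the two shape parameters: α = 1+12 = 13, β = 1+15 = 16.
E[θ | data] = 13/(13+16) = 0.448.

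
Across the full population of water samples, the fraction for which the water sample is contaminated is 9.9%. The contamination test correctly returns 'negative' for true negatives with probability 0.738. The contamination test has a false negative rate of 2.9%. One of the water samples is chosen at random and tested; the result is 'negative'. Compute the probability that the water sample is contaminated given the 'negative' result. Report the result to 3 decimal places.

Let H be the event that the water sample is contaminated. P(H) = 0.099, so P(¬H) = 0.901. With E the 'negative' result, P(E|H) = 0.029 and P(E|¬H) = 0.738.
P(E) = 0.029·0.099 + 0.738·0.901 = 0.0028710 + 0.66494 = 0.66781.
By Bayes' theorem, P(H|E) = 0.0028710 / 0.66781 = 0.004.

P(H | E) ≈ 0.004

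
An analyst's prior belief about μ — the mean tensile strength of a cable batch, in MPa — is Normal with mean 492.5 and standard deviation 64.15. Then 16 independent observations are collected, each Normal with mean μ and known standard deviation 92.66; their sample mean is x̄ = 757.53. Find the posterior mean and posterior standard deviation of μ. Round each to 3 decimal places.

Posterior mean ≈ 726.957; posterior SD ≈ 21.788

With known σ, the Normal prior is conjugate. Weight on the data is w = (n/σ²)/(n/σ² + 1/τ₀²) = 0.00186353/(0.00186353+0.00024300) = 0.88464.
Posterior mean = w·x̄ + (1−w)·μ₀ = 0.88464·757.53 + 0.11536·492.5 = 726.957. Posterior variance = 1/(0.00186353+0.00024300) = 474.715, so SD = 21.788.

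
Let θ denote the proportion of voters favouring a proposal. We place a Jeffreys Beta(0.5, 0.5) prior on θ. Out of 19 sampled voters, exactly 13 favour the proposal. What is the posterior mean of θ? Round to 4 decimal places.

Posterior mean ≈ 0.6750

The binomial likelihood is conjugate to the Beta prior: with 13 successes and 6 failures, the posterior is Beta(0.5+13, 0.5+6) = Beta(13.5, 6.5).
Posterior mean = α/(α+β) = 13.5/20 = 0.6750.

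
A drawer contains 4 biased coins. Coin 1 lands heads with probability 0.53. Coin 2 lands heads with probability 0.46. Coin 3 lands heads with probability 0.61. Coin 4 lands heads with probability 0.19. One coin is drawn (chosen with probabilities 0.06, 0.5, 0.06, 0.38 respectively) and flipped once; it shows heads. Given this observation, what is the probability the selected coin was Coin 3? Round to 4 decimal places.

Tabulate prior·likelihood by source: [1] prior 0.06, lik 0.53, product 0.03180; [2] prior 0.5, lik 0.46, product 0.2300; [3] prior 0.06, lik 0.61, product 0.03660; [4] prior 0.38, lik 0.19, product 0.07220.
Normalizing constant = 0.37060; the posterior for Coin 3 is its product over the sum, 0.03660/0.37060 = 0.0988.

Posterior probability ≈ 0.0988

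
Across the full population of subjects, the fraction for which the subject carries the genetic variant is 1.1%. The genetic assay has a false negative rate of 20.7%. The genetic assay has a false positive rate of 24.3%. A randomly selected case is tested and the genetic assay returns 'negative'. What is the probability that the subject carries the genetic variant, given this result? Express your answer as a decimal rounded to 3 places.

Let H be the event that the subject carries the genetic variant. P(H) = 0.011, so P(¬H) = 0.989. With E the 'negative' result, P(E|H) = 0.207 and P(E|¬H) = 0.757.
P(E) = 0.207·0.011 + 0.757·0.989 = 0.0022770 + 0.74867 = 0.75095.
By Bayes' theorem, P(H|E) = 0.0022770 / 0.75095 = 0.003.

P(H | E) ≈ 0.003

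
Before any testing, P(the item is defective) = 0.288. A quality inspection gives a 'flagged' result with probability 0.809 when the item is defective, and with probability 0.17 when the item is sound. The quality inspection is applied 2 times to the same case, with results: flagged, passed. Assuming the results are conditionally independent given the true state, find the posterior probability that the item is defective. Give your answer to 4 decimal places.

Posterior P(H) ≈ 0.3070

With H the event that the item is defective, the joint likelihood of the observed sequence is P(data|H) = 0.809·0.191 = 0.15452 and P(data|¬H) = 0.17·0.83 = 0.14110.
Bayes: P(H|data) = 0.288·0.15452 / (0.288·0.15452 + 0.712·0.14110) = 0.044501/0.14496 = 0.3070.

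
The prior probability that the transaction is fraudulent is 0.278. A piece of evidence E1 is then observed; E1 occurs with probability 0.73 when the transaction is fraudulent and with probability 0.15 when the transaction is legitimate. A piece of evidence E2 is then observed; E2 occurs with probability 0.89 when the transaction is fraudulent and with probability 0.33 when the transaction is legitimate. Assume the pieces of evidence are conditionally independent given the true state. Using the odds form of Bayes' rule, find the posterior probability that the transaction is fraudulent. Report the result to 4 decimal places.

Prior odds = 0.278/(1−0.278) = 0.38504. In log-odds, ln(0.38504) = -0.95440.
Add log likelihood ratios: ln(4.8667) + ln(2.6970) = 2.5745.
Posterior log-odds = 1.6201, so posterior odds = exp(1.6201) = 5.0538. Converting, P(H|E) = 5.0538/6.0538 = 0.8348.

Posterior probability ≈ 0.8348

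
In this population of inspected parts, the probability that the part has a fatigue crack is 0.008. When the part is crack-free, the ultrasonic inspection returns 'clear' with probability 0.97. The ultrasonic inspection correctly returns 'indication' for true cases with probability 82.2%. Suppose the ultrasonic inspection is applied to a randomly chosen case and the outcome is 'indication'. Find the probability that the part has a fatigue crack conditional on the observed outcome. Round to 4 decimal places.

Write H for 'the part has a fatigue crack'. Prior odds H:¬H = 0.008/0.992 = 0.0080645. For the 'indication' outcome, the likelihood ratio is 0.822/0.03 = 27.400.
Posterior odds = 0.0080645 × 27.400 = 0.22097, so P(H|E) = 0.22097/(1+0.22097) = 0.1810.

P(H | E) ≈ 0.1810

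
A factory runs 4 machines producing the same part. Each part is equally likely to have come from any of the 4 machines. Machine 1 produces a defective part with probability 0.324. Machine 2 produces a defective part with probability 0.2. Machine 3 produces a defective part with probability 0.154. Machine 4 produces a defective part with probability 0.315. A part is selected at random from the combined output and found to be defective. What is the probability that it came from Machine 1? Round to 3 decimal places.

Tabulate prior·likelihood by source: [1] prior 0.25, lik 0.324, product 0.08100; [2] prior 0.25, lik 0.2, product 0.05000; [3] prior 0.25, lik 0.154, product 0.03850; [4] prior 0.25, lik 0.315, product 0.07875.
Normalizing constant = 0.24825; the posterior for Machine 1 is its product over the sum, 0.08100/0.24825 = 0.326.

Posterior probability ≈ 0.326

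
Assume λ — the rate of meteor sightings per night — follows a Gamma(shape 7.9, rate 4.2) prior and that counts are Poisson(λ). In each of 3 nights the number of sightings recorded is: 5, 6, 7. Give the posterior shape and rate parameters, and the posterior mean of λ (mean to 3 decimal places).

The Poisson likelihood adds the total count to the shape and the number of exposure periods to the rate. Here ∑xᵢ = 18 and n = 3, so shape 7.9→25.9 and rate 4.2→7.2.
Posterior mean = shape/rate = 25.9/7.2 = 3.597.

Posterior: Gamma(shape=25.9, rate=7.2); mean ≈ 3.597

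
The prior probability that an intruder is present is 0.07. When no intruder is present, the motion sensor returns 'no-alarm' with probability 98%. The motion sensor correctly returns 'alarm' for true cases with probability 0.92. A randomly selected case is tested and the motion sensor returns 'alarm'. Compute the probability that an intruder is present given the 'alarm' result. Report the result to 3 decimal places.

P(H | E) ≈ 0.776

Write H for 'an intruder is present'. Prior odds H:¬H = 0.07/0.93 = 0.075269. For the 'alarm' outcome, the likelihood ratio is 0.92/0.02 = 46.000.
Posterior odds = 0.075269 × 46.000 = 3.4624, so P(H|E) = 3.4624/(1+3.4624) = 0.776.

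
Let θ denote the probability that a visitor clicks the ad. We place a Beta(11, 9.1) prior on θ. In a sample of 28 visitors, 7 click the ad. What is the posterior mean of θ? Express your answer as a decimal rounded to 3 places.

Observing 7 successes and 21 failures updates Beta(11, 9.1) by adding the success and failure counts to the two shape parameters: α = 11+7 = 18, β = 9.1+21 = 30.1.
E[θ | data] = 18/(18+30.1) = 0.374.

Posterior mean ≈ 0.374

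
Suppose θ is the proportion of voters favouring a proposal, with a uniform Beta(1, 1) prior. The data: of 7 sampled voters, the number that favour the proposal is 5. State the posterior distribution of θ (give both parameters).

The binomial likelihood is conjugate to the Beta prior: with 5 successes and 2 failures, the posterior is Beta(1+5, 1+2) = Beta(6, 3).

Posterior: Beta(6, 3)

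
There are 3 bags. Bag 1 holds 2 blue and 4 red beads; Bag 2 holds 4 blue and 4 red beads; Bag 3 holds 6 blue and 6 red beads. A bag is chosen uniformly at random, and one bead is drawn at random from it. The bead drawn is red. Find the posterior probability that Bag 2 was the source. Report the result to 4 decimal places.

Tabulate prior·likelihood by source: [1] prior 0.333333, lik 0.6667, product 0.2222; [2] prior 0.333333, lik 0.5, product 0.1667; [3] prior 0.333333, lik 0.5, product 0.1667.
Normalizing constant = 0.55556; the posterior for Bag 2 is its product over the sum, 0.1667/0.55556 = 0.3000.

Posterior probability ≈ 0.3000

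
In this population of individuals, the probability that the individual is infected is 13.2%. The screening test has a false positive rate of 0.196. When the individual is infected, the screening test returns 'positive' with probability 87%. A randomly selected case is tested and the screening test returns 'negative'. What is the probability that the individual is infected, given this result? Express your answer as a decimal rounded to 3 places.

P(H | E) ≈ 0.024

Write H for 'the individual is infected'. Prior odds H:¬H = 0.132/0.868 = 0.15207. For the 'negative' outcome, the likelihood ratio is 0.13/0.804 = 0.16169.
Posterior odds = 0.15207 × 0.16169 = 0.024589, so P(H|E) = 0.024589/(1+0.024589) = 0.024.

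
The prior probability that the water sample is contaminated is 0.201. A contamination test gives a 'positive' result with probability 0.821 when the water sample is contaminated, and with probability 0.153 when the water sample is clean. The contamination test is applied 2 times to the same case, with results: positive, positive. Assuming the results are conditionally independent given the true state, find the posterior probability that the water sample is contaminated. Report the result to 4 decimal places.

Posterior P(H) ≈ 0.8787

With H the event that the water sample is contaminated, the joint likelihood of the observed sequence is P(data|H) = 0.821·0.821 = 0.67404 and P(data|¬H) = 0.153·0.153 = 0.023409.
Bayes: P(H|data) = 0.201·0.67404 / (0.201·0.67404 + 0.799·0.023409) = 0.13548/0.15419 = 0.8787.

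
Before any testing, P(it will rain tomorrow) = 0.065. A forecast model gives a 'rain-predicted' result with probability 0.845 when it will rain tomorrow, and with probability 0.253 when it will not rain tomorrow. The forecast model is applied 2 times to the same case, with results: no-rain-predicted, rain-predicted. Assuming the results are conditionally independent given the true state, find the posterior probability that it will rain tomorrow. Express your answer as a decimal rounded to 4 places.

Let H be the event that it will rain tomorrow; start with P(H) = 0.065. P('rain-predicted'|H) = 0.845, P('rain-predicted'|¬H) = 0.253.
Update on result 1 ('no-rain-predicted'): P(H) ← 0.155·0.0650 / (0.155·0.0650 + 0.747·0.9350) = 0.010075/0.70852 = 0.0142.
Update on result 2 ('rain-predicted'): P(H) ← 0.845·0.0142 / (0.845·0.0142 + 0.253·0.9858) = 0.012016/0.26142 = 0.0460.

Posterior P(H) ≈ 0.0460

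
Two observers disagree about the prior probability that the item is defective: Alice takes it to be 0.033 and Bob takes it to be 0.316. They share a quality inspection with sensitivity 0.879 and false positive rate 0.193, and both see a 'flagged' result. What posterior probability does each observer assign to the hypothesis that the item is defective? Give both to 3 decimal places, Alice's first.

Alice: 0.135; Bob: 0.678

The likelihood ratio for a 'flagged' result is 0.879/0.193 = 4.5544.
Alice: prior odds 0.033/0.967 = 0.034126; posterior odds 0.15542; posterior probability 0.135.
Bob: prior odds 0.316/0.684 = 0.46199; posterior odds 2.1041; posterior probability 0.678.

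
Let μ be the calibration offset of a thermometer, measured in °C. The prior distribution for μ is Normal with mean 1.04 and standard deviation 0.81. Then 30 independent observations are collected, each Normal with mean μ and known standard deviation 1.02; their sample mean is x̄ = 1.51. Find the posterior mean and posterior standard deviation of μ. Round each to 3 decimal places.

Prior precision 1/τ₀² = 1/0.81² = 1.52416; data precision n/σ² = 30/1.02² = 28.8351.
Posterior precision = 1.52416 + 28.8351 = 30.3592, giving posterior SD = 1/√30.3592 = 0.181.
Posterior mean = (1.52416·1.04 + 28.8351·1.51) / 30.3592 = 1.486.

Posterior mean ≈ 1.486; posterior SD ≈ 0.181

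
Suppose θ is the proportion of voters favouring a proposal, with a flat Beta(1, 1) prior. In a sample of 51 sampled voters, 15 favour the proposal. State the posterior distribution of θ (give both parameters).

Observing 15 successes and 36 failures updates Beta(1, 1) by adding the success and failure counts to the two shape parameters: α = 1+15 = 16, β = 1+36 = 37.

Posterior: Beta(16, 37)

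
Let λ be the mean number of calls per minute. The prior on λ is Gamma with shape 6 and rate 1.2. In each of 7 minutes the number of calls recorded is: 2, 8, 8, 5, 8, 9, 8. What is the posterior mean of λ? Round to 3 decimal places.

The Poisson likelihood adds the total count to the shape and the number of exposure periods to the rate. Here ∑xᵢ = 48 and n = 7, so shape 6→54 and rate 1.2→8.2.
E[λ | data] = 54/8.2 = 6.585.

Posterior mean ≈ 6.585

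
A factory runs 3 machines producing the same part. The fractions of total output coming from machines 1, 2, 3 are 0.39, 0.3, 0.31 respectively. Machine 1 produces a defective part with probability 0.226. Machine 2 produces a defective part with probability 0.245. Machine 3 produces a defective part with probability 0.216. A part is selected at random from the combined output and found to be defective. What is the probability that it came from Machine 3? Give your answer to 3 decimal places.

Tabulate prior·likelihood by source: [1] prior 0.39, lik 0.226, product 0.08814; [2] prior 0.3, lik 0.245, product 0.07350; [3] prior 0.31, lik 0.216, product 0.06696.
Normalizing constant = 0.22860; the posterior for Machine 3 is its product over the sum, 0.06696/0.22860 = 0.293.

Posterior probability ≈ 0.293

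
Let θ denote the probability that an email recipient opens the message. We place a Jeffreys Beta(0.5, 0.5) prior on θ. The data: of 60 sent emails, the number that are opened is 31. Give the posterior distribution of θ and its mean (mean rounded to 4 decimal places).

Posterior: Beta(31.5, 29.5); mean ≈ 0.5164

Observing 31 successes and 29 failures updates Beta(0.5, 0.5) by adding the success and failure counts to the two shape parameters: α = 0.5+31 = 31.5, β = 0.5+29 = 29.5.
Posterior mean = α/(α+β) = 31.5/61 = 0.5164.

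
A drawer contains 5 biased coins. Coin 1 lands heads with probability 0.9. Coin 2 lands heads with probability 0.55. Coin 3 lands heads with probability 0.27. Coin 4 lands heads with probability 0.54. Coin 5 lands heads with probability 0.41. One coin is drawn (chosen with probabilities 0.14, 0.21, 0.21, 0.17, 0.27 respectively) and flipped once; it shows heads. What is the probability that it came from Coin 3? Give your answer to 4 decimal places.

Posterior probability ≈ 0.1132

Tabulate prior·likelihood by source: [1] prior 0.14, lik 0.9, product 0.1260; [2] prior 0.21, lik 0.55, product 0.1155; [3] prior 0.21, lik 0.27, product 0.05670; [4] prior 0.17, lik 0.54, product 0.09180; [5] prior 0.27, lik 0.41, product 0.1107.
Normalizing constant = 0.50070; the posterior for Coin 3 is its product over the sum, 0.05670/0.50070 = 0.1132.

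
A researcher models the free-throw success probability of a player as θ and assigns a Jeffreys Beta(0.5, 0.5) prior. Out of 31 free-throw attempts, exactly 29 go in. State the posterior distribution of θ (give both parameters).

Observing 29 successes and 2 failures updates Beta(0.5, 0.5) by adding the success and failure counts to the two shape parameters: α = 0.5+29 = 29.5, β = 0.5+2 = 2.5.

Posterior: Beta(29.5, 2.5)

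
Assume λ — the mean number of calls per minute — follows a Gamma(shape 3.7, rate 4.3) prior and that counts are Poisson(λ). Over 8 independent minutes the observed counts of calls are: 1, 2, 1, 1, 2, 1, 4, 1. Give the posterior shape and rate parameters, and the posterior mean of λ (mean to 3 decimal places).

Posterior: Gamma(shape=16.7, rate=12.3); mean ≈ 1.358

Total count ∑xᵢ = 13 over n = 8 minutes.
Gamma is conjugate to the Poisson likelihood: posterior is Gamma(shape = 3.7+13 = 16.7, rate = 4.3+8 = 12.3).
Posterior mean = shape/rate = 16.7/12.3 = 1.358.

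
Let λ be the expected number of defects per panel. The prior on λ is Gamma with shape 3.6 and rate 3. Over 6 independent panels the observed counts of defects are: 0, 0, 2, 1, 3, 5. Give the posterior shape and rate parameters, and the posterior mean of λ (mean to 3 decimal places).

The Poisson likelihood adds the total count to the shape and the number of exposure periods to the rate. Here ∑xᵢ = 11 and n = 6, so shape 3.6→14.6 and rate 3→9.
Posterior mean = shape/rate = 14.6/9 = 1.622.

Posterior: Gamma(shape=14.6, rate=9); mean ≈ 1.622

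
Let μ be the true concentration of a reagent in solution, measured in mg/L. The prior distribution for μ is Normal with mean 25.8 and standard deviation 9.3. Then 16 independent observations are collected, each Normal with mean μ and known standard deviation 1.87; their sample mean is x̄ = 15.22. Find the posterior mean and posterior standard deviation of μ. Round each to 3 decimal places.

With known σ, the Normal prior is conjugate. Weight on the data is w = (n/σ²)/(n/σ² + 1/τ₀²) = 4.57548/(4.57548+0.0115620) = 0.99748.
Posterior mean = w·x̄ + (1−w)·μ₀ = 0.99748·15.22 + 0.0025206·25.8 = 15.247. Posterior variance = 1/(4.57548+0.0115620) = 0.218005, so SD = 0.467.

Posterior mean ≈ 15.247; posterior SD ≈ 0.467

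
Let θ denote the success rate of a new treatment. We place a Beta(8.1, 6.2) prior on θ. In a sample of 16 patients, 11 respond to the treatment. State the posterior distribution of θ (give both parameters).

Observing 11 successes and 5 failures updates Beta(8.1, 6.2) by adding the success and failure counts to the two shape parameters: α = 8.1+11 = 19.1, β = 6.2+5 = 11.2.

Posterior: Beta(19.1, 11.2)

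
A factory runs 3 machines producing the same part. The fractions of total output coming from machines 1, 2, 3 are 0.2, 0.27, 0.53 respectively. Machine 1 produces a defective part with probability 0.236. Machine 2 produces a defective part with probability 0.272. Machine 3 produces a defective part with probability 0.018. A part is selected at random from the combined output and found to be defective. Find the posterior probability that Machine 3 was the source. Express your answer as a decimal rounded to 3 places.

Posterior probability ≈ 0.073

P(defective|M1) = 0.236; P(defective|M2) = 0.272; P(defective|M3) = 0.018.
Prior × likelihood for each source: 0.2·0.236=0.04720, 0.27·0.272=0.07344, 0.53·0.018=0.009540. Summing gives P(defective) = 0.13018.
P(Machine 3 | defective) = 0.009540 / 0.13018 = 0.073.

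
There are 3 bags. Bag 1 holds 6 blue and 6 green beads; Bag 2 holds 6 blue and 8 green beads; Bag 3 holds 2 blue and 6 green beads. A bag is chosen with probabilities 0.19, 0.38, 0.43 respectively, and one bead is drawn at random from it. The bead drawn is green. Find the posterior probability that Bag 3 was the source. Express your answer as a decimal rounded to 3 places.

Posterior probability ≈ 0.508

Tabulate prior·likelihood by source: [1] prior 0.19, lik 0.5, product 0.09500; [2] prior 0.38, lik 0.5714, product 0.2171; [3] prior 0.43, lik 0.75, product 0.3225.
Normalizing constant = 0.63464; the posterior for Bag 3 is its product over the sum, 0.3225/0.63464 = 0.508.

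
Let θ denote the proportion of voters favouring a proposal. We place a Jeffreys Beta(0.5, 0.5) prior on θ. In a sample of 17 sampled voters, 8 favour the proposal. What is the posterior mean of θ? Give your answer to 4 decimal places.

The binomial likelihood is conjugate to the Beta prior: with 8 successes and 9 failures, the posterior is Beta(0.5+8, 0.5+9) = Beta(8.5, 9.5).
E[θ | data] = 8.5/(8.5+9.5) = 0.4722.

Posterior mean ≈ 0.4722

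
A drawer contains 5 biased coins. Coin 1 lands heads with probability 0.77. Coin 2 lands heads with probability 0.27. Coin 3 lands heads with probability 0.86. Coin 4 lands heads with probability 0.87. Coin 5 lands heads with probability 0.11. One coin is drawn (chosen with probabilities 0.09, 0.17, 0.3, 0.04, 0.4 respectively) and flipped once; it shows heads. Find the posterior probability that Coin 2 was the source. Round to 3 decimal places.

Tabulate prior·likelihood by source: [1] prior 0.09, lik 0.77, product 0.06930; [2] prior 0.17, lik 0.27, product 0.04590; [3] prior 0.3, lik 0.86, product 0.2580; [4] prior 0.04, lik 0.87, product 0.03480; [5] prior 0.4, lik 0.11, product 0.04400.
Normalizing constant = 0.45200; the posterior for Coin 2 is its product over the sum, 0.04590/0.45200 = 0.102.

Posterior probability ≈ 0.102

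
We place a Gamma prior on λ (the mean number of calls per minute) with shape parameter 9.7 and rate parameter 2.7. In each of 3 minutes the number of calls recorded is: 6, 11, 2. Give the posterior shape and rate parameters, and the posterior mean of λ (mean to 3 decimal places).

Posterior: Gamma(shape=28.7, rate=5.7); mean ≈ 5.035

The Poisson likelihood adds the total count to the shape and the number of exposure periods to the rate. Here ∑xᵢ = 19 and n = 3, so shape 9.7→28.7 and rate 2.7→5.7.
Posterior mean = shape/rate = 28.7/5.7 = 5.035.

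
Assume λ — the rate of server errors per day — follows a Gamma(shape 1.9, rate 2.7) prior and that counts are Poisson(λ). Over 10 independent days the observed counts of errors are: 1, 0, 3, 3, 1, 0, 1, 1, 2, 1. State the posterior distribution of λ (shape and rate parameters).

Posterior: Gamma(shape=14.9, rate=12.7)

Total count ∑xᵢ = 13 over n = 10 days.
Gamma is conjugate to the Poisson likelihood: posterior is Gamma(shape = 1.9+13 = 14.9, rate = 2.7+10 = 12.7).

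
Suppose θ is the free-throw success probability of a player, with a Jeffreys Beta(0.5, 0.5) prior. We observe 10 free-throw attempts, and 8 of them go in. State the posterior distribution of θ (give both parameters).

Posterior: Beta(8.5, 2.5)

The binomial likelihood is conjugate to the Beta prior: with 8 successes and 2 failures, the posterior is Beta(0.5+8, 0.5+2) = Beta(8.5, 2.5).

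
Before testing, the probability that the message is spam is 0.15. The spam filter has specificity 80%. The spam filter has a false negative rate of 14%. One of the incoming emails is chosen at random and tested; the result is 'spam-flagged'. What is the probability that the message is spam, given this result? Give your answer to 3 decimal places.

Write H for 'the message is spam'. Prior odds H:¬H = 0.15/0.85 = 0.17647. For the 'spam-flagged' outcome, the likelihood ratio is 0.86/0.2 = 4.3000.
Posterior odds = 0.17647 × 4.3000 = 0.75882, so P(H|E) = 0.75882/(1+0.75882) = 0.431.

P(H | E) ≈ 0.431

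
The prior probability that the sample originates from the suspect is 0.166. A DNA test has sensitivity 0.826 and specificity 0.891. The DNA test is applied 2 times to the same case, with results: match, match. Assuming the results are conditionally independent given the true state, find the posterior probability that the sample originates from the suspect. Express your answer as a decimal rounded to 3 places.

Posterior P(H) ≈ 0.920

With H the event that the sample originates from the suspect, the joint likelihood of the observed sequence is P(data|H) = 0.826·0.826 = 0.68228 and P(data|¬H) = 0.109·0.109 = 0.011881.
Bayes: P(H|data) = 0.166·0.68228 / (0.166·0.68228 + 0.834·0.011881) = 0.11326/0.12317 = 0.9195.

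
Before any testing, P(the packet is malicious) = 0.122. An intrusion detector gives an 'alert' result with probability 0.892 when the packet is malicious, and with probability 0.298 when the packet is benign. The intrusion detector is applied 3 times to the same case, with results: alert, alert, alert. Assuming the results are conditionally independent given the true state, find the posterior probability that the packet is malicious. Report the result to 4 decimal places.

Posterior P(H) ≈ 0.7884

With H the event that the packet is malicious, the joint likelihood of the observed sequence is P(data|H) = 0.892·0.892·0.892 = 0.70973 and P(data|¬H) = 0.298·0.298·0.298 = 0.026464.
Bayes: P(H|data) = 0.122·0.70973 / (0.122·0.70973 + 0.878·0.026464) = 0.086587/0.10982 = 0.7884.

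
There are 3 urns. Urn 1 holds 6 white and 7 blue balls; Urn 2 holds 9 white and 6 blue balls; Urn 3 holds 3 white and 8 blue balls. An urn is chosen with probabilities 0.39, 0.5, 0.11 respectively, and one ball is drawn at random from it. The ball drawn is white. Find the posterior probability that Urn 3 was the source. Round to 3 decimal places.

Tabulate prior·likelihood by source: [1] prior 0.39, lik 0.4615, product 0.1800; [2] prior 0.5, lik 0.6, product 0.3000; [3] prior 0.11, lik 0.2727, product 0.03000.
Normalizing constant = 0.51000; the posterior for Urn 3 is its product over the sum, 0.03000/0.51000 = 0.059.

Posterior probability ≈ 0.059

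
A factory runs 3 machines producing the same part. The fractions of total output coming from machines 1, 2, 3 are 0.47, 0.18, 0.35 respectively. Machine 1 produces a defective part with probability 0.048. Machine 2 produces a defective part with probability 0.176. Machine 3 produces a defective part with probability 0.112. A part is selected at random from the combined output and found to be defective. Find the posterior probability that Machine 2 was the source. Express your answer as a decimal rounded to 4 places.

Posterior probability ≈ 0.3390

Tabulate prior·likelihood by source: [1] prior 0.47, lik 0.048, product 0.02256; [2] prior 0.18, lik 0.176, product 0.03168; [3] prior 0.35, lik 0.112, product 0.03920.
Normalizing constant = 0.093440; the posterior for Machine 2 is its product over the sum, 0.03168/0.093440 = 0.3390.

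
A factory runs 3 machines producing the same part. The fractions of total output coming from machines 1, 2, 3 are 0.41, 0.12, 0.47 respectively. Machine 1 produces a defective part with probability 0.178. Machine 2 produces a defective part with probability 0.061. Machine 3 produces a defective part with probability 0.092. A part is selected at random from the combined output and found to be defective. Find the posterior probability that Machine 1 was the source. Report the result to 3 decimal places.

Tabulate prior·likelihood by source: [1] prior 0.41, lik 0.178, product 0.07298; [2] prior 0.12, lik 0.061, product 0.007320; [3] prior 0.47, lik 0.092, product 0.04324.
Normalizing constant = 0.12354; the posterior for Machine 1 is its product over the sum, 0.07298/0.12354 = 0.591.

Posterior probability ≈ 0.591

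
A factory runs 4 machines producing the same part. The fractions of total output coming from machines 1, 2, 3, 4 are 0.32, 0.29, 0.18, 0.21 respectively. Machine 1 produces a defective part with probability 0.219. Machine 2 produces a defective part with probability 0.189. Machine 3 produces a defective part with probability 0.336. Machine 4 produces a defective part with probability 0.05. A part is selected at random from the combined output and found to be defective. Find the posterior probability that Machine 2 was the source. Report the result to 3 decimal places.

Posterior probability ≈ 0.280

P(defective|M1) = 0.219; P(defective|M2) = 0.189; P(defective|M3) = 0.336; P(defective|M4) = 0.05.
Prior × likelihood for each source: 0.32·0.219=0.07008, 0.29·0.189=0.05481, 0.18·0.336=0.06048, 0.21·0.05=0.01050. Summing gives P(defective) = 0.19587.
P(Machine 2 | defective) = 0.05481 / 0.19587 = 0.280.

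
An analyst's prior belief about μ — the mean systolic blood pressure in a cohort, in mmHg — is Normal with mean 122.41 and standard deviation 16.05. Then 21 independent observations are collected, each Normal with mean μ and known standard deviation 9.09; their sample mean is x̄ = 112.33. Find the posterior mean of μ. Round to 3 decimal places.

With known σ, the Normal prior is conjugate. Weight on the data is w = (n/σ²)/(n/σ² + 1/τ₀²) = 0.254151/(0.254151+0.00388195) = 0.98496.
Posterior mean = w·x̄ + (1−w)·μ₀ = 0.98496·112.33 + 0.015044·122.41 = 112.482.

Posterior mean ≈ 112.482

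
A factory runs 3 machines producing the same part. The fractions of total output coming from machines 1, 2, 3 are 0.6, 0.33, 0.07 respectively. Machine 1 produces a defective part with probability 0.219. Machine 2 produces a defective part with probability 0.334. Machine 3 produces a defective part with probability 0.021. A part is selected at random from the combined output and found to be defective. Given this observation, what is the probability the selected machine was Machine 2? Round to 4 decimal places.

Posterior probability ≈ 0.4534

P(defective|M1) = 0.219; P(defective|M2) = 0.334; P(defective|M3) = 0.021.
Prior × likelihood for each source: 0.6·0.219=0.1314, 0.33·0.334=0.1102, 0.07·0.021=0.001470. Summing gives P(defective) = 0.24309.
P(Machine 2 | defective) = 0.1102 / 0.24309 = 0.4534.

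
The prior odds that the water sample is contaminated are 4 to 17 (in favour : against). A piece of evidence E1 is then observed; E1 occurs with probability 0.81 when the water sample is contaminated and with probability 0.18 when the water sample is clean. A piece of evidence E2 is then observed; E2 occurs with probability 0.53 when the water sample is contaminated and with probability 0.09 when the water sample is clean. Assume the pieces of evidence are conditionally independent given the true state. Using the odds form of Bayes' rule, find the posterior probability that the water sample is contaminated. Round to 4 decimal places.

Posterior probability ≈ 0.8618

Prior odds = 4/17 = 0.23529. In log-odds, ln(0.23529) = -1.4469.
Add log likelihood ratios: ln(4.5000) + ln(5.8889) = 3.2771.
Posterior log-odds = 1.8302, so posterior odds = exp(1.8302) = 6.2353. Converting, P(H|E) = 6.2353/7.2353 = 0.8618.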